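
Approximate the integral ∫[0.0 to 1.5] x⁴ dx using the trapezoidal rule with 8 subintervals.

f(x) = x⁴
a = 0.0, b = 1.5, n = 8
h = (b - a)/n = 0.187500

Trapezoidal rule: (h/2)[f(x₀) + 2f(x₁) + 2f(x₂) + ... + f(xₙ)]

x_0 = 0.0000, f(x_0) = 0.000000, coefficient = 1
x_1 = 0.1875, f(x_1) = 0.001236, coefficient = 2
x_2 = 0.3750, f(x_2) = 0.019775, coefficient = 2
x_3 = 0.5625, f(x_3) = 0.100113, coefficient = 2
x_4 = 0.7500, f(x_4) = 0.316406, coefficient = 2
x_5 = 0.9375, f(x_5) = 0.772476, coefficient = 2
x_6 = 1.1250, f(x_6) = 1.601807, coefficient = 2
x_7 = 1.3125, f(x_7) = 2.967545, coefficient = 2
x_8 = 1.5000, f(x_8) = 5.062500, coefficient = 1

I ≈ (0.187500/2) × 16.621216 = 1.558239
Exact value: 1.518750
Error: 0.039489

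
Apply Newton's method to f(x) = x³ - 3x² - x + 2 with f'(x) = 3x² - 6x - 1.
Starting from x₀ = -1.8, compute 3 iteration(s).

f(x) = x³ - 3x² - x + 2
f'(x) = 3x² - 6x - 1
x₀ = -1.8

Newton-Raphson formula: x_{n+1} = x_n - f(x_n)/f'(x_n)

Iteration 1:
  f(-1.800000) = -11.752000
  f'(-1.800000) = 19.520000
  x_1 = -1.800000 - (-11.752000)/19.520000 = -1.197951
Iteration 2:
  f(-1.197951) = -2.826470
  f'(-1.197951) = 10.492963
  x_2 = -1.197951 - (-2.826470)/10.492963 = -0.928583
Iteration 3:
  f(-0.928583) = -0.458900
  f'(-0.928583) = 7.158293
  x_3 = -0.928583 - (-0.458900)/7.158293 = -0.864475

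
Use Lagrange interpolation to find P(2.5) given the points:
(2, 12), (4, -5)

Lagrange interpolation formula:
P(x) = Σ yᵢ × Lᵢ(x)
where Lᵢ(x) = Π_{j≠i} (x - xⱼ)/(xᵢ - xⱼ)

L_0(2.5) = (2.5 - 4)/(2 - 4) = 0.750000
L_1(2.5) = (2.5 - 2)/(4 - 2) = 0.250000

P(2.5) = 12×L_0(2.5) + (-5)×L_1(2.5)
P(2.5) = 7.750000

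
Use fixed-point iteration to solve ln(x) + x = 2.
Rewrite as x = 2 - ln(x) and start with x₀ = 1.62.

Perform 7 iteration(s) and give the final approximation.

Equation: ln(x) + x = 2
Fixed-point form: x = 2 - ln(x)
x₀ = 1.62

x_1 = g(1.620000) = 1.517574
x_2 = g(1.517574) = 1.582887
x_3 = g(1.582887) = 1.540750
x_4 = g(1.540750) = 1.567731
x_5 = g(1.567731) = 1.550371
x_6 = g(1.550371) = 1.561506
x_7 = g(1.561506) = 1.554349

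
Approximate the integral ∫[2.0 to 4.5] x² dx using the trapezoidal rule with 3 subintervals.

f(x) = x²
a = 2.0, b = 4.5, n = 3
h = (b - a)/n = 0.833333

Trapezoidal rule: (h/2)[f(x₀) + 2f(x₁) + 2f(x₂) + ... + f(xₙ)]

x_0 = 2.0000, f(x_0) = 4.000000, coefficient = 1
x_1 = 2.8333, f(x_1) = 8.027778, coefficient = 2
x_2 = 3.6667, f(x_2) = 13.444444, coefficient = 2
x_3 = 4.5000, f(x_3) = 20.250000, coefficient = 1

I ≈ (0.833333/2) × 67.194444 = 27.997685
Exact value: 27.708333
Error: 0.289352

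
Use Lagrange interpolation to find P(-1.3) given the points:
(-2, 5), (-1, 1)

Lagrange interpolation formula:
P(x) = Σ yᵢ × Lᵢ(x)
where Lᵢ(x) = Π_{j≠i} (x - xⱼ)/(xᵢ - xⱼ)

L_0(-1.3) = (-1.3 - (-1))/(-2 - (-1)) = 0.300000
L_1(-1.3) = (-1.3 - (-2))/(-1 - (-2)) = 0.700000

P(-1.3) = 5×L_0(-1.3) + 1×L_1(-1.3)
P(-1.3) = 2.200000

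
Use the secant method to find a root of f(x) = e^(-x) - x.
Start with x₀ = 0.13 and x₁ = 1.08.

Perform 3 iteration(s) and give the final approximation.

f(x) = e^(-x) - x
x₀ = 0.13, x₁ = 1.08

Secant formula: x_{n+1} = x_n - f(x_n)(x_n - x_{n-1})/(f(x_n) - f(x_{n-1}))

Iteration 1:
  f(0.130000) = 0.748095
  f(1.080000) = -0.740404
  x_2 = 1.080000 - (-0.740404)×(1.080000 - 0.130000)/(-0.740404 - 0.748095)
       = 0.607454
Iteration 2:
  f(1.080000) = -0.740404
  f(0.607454) = -0.062718
  x_3 = 0.607454 - (-0.062718)×(0.607454 - 1.080000)/(-0.062718 - (-0.740404))
       = 0.563721
Iteration 3:
  f(0.607454) = -0.062718
  f(0.563721) = 0.005366
  x_4 = 0.563721 - 0.005366×(0.563721 - 0.607454)/(0.005366 - (-0.062718))
       = 0.567168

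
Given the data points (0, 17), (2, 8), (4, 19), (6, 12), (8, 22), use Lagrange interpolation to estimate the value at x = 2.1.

Lagrange interpolation formula:
P(x) = Σ yᵢ × Lᵢ(x)
where Lᵢ(x) = Π_{j≠i} (x - xⱼ)/(xᵢ - xⱼ)

L_0(2.1) = (2.1 - 2)/(0 - 2) × (2.1 - 4)/(0 - 4) × (2.1 - 6)/(0 - 6) × (2.1 - 8)/(0 - 8) = -0.011385
L_1(2.1) = (2.1 - 0)/(2 - 0) × (2.1 - 4)/(2 - 4) × (2.1 - 6)/(2 - 6) × (2.1 - 8)/(2 - 8) = 0.956353
L_2(2.1) = (2.1 - 0)/(4 - 0) × (2.1 - 2)/(4 - 2) × (2.1 - 6)/(4 - 6) × (2.1 - 8)/(4 - 8) = 0.075502
L_3(2.1) = (2.1 - 0)/(6 - 0) × (2.1 - 2)/(6 - 2) × (2.1 - 4)/(6 - 4) × (2.1 - 8)/(6 - 8) = -0.024522
L_4(2.1) = (2.1 - 0)/(8 - 0) × (2.1 - 2)/(8 - 2) × (2.1 - 4)/(8 - 4) × (2.1 - 6)/(8 - 6) = 0.004052

P(2.1) = 17×L_0(2.1) + 8×L_1(2.1) + 19×L_2(2.1) + 12×L_3(2.1) + 22×L_4(2.1)
P(2.1) = 8.686696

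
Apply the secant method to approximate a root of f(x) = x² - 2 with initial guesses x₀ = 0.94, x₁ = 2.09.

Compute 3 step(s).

f(x) = x² - 2
x₀ = 0.94, x₁ = 2.09

Secant formula: x_{n+1} = x_n - f(x_n)(x_n - x_{n-1})/(f(x_n) - f(x_{n-1}))

Iteration 1:
  f(0.940000) = -1.116400
  f(2.090000) = 2.368100
  x_2 = 2.090000 - 2.368100×(2.090000 - 0.940000)/(2.368100 - (-1.116400))
       = 1.308449
Iteration 2:
  f(2.090000) = 2.368100
  f(1.308449) = -0.287962
  x_3 = 1.308449 - (-0.287962)×(1.308449 - 2.090000)/(-0.287962 - 2.368100)
       = 1.393182
Iteration 3:
  f(1.308449) = -0.287962
  f(1.393182) = -0.059044
  x_4 = 1.393182 - (-0.059044)×(1.393182 - 1.308449)/(-0.059044 - (-0.287962))
       = 1.415037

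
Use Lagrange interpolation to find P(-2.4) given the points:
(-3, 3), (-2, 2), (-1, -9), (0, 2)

Lagrange interpolation formula:
P(x) = Σ yᵢ × Lᵢ(x)
where Lᵢ(x) = Π_{j≠i} (x - xⱼ)/(xᵢ - xⱼ)

L_0(-2.4) = (-2.4 - (-2))/(-3 - (-2)) × (-2.4 - (-1))/(-3 - (-1)) × (-2.4 - 0)/(-3 - 0) = 0.224000
L_1(-2.4) = (-2.4 - (-3))/(-2 - (-3)) × (-2.4 - (-1))/(-2 - (-1)) × (-2.4 - 0)/(-2 - 0) = 1.008000
L_2(-2.4) = (-2.4 - (-3))/(-1 - (-3)) × (-2.4 - (-2))/(-1 - (-2)) × (-2.4 - 0)/(-1 - 0) = -0.288000
L_3(-2.4) = (-2.4 - (-3))/(0 - (-3)) × (-2.4 - (-2))/(0 - (-2)) × (-2.4 - (-1))/(0 - (-1)) = 0.056000

P(-2.4) = 3×L_0(-2.4) + 2×L_1(-2.4) + (-9)×L_2(-2.4) + 2×L_3(-2.4)
P(-2.4) = 5.392000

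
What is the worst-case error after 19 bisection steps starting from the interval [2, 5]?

Bisection error bound: |error| ≤ (b-a)/2^n
|error| ≤ (5 - 2)/2^19 = 3/2^19
|error| ≤ 0.0000057220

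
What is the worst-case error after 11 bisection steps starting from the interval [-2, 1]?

Bisection error bound: |error| ≤ (b-a)/2^n
|error| ≤ (1 - (-2))/2^11 = 3/2^11
|error| ≤ 0.0014648438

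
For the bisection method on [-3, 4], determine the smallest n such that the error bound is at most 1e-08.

We need (b-a)/2^n ≤ 1e-08
(4 - (-3))/2^n ≤ 1e-08
7/2^n ≤ 1e-08
2^n ≥ 700000000
n ≥ log₂(700000000) = 29.38
n ≥ 30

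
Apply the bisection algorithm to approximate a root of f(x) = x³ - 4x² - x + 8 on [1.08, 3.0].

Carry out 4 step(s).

f(x) = x³ - 4x² - x + 8
Initial interval: [1.08, 3.0]

Iteration 1:
  c_1 = (1.080000 + 3.000000)/2 = 2.040000
  f(c_1) = f(2.040000) = -2.196736
  f(a) × f(c) < 0, new interval: [1.080000, 2.040000]
Iteration 2:
  c_2 = (1.080000 + 2.040000)/2 = 1.560000
  f(c_2) = f(1.560000) = 0.502016
  f(a) × f(c) ≥ 0, new interval: [1.560000, 2.040000]
Iteration 3:
  c_3 = (1.560000 + 2.040000)/2 = 1.800000
  f(c_3) = f(1.800000) = -0.928000
  f(a) × f(c) < 0, new interval: [1.560000, 1.800000]
Iteration 4:
  c_4 = (1.560000 + 1.800000)/2 = 1.680000
  f(c_4) = f(1.680000) = -0.227968
  f(a) × f(c) < 0, new interval: [1.560000, 1.680000]

After 4 iteration(s), the approximation is c_4 = 1.680000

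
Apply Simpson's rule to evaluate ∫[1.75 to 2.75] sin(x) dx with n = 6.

f(x) = sin(x)
a = 1.75, b = 2.75, n = 6
h = (b - a)/n = 0.166667

Simpson's rule: (h/3)[f(x₀) + 4f(x₁) + 2f(x₂) + ... + f(xₙ)]

x_0 = 1.7500, f(x_0) = 0.983986, coefficient = 1
x_1 = 1.9167, f(x_1) = 0.940781, coefficient = 4
x_2 = 2.0833, f(x_2) = 0.871503, coefficient = 2
x_3 = 2.2500, f(x_3) = 0.778073, coefficient = 4
x_4 = 2.4167, f(x_4) = 0.663080, coefficient = 2
x_5 = 2.5833, f(x_5) = 0.529711, coefficient = 4
x_6 = 2.7500, f(x_6) = 0.381661, coefficient = 1

I ≈ (0.166667/3) × 13.429072 = 0.746060
Exact value: 0.746056
Error: 0.000003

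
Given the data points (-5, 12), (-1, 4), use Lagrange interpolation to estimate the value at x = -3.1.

Lagrange interpolation formula:
P(x) = Σ yᵢ × Lᵢ(x)
where Lᵢ(x) = Π_{j≠i} (x - xⱼ)/(xᵢ - xⱼ)

L_0(-3.1) = (-3.1 - (-1))/(-5 - (-1)) = 0.525000
L_1(-3.1) = (-3.1 - (-5))/(-1 - (-5)) = 0.475000

P(-3.1) = 12×L_0(-3.1) + 4×L_1(-3.1)
P(-3.1) = 8.200000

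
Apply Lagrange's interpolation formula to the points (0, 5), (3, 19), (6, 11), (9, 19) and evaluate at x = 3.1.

Lagrange interpolation formula:
P(x) = Σ yᵢ × Lᵢ(x)
where Lᵢ(x) = Π_{j≠i} (x - xⱼ)/(xᵢ - xⱼ)

L_0(3.1) = (3.1 - 3)/(0 - 3) × (3.1 - 6)/(0 - 6) × (3.1 - 9)/(0 - 9) = -0.010562
L_1(3.1) = (3.1 - 0)/(3 - 0) × (3.1 - 6)/(3 - 6) × (3.1 - 9)/(3 - 9) = 0.982241
L_2(3.1) = (3.1 - 0)/(6 - 0) × (3.1 - 3)/(6 - 3) × (3.1 - 9)/(6 - 9) = 0.033870
L_3(3.1) = (3.1 - 0)/(9 - 0) × (3.1 - 3)/(9 - 3) × (3.1 - 6)/(9 - 6) = -0.005549

P(3.1) = 5×L_0(3.1) + 19×L_1(3.1) + 11×L_2(3.1) + 19×L_3(3.1)
P(3.1) = 18.876901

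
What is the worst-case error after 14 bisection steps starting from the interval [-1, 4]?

Bisection error bound: |error| ≤ (b-a)/2^n
|error| ≤ (4 - (-1))/2^14 = 5/2^14
|error| ≤ 0.0003051758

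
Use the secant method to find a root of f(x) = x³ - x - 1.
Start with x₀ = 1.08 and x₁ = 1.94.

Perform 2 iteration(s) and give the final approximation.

f(x) = x³ - x - 1
x₀ = 1.08, x₁ = 1.94

Secant formula: x_{n+1} = x_n - f(x_n)(x_n - x_{n-1})/(f(x_n) - f(x_{n-1}))

Iteration 1:
  f(1.080000) = -0.820288
  f(1.940000) = 4.361384
  x_2 = 1.940000 - 4.361384×(1.940000 - 1.080000)/(4.361384 - (-0.820288))
       = 1.216143
Iteration 2:
  f(1.940000) = 4.361384
  f(1.216143) = -0.417463
  x_3 = 1.216143 - (-0.417463)×(1.216143 - 1.940000)/(-0.417463 - 4.361384)
       = 1.279376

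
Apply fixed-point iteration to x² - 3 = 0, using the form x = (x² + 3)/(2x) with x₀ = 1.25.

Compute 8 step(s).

Equation: x² - 3 = 0
Fixed-point form: x = (x² + 3)/(2x)
x₀ = 1.25

x_1 = g(1.250000) = 1.825000
x_2 = g(1.825000) = 1.734418
x_3 = g(1.734418) = 1.732052
x_4 = g(1.732052) = 1.732051
x_5 = g(1.732051) = 1.732051
x_6 = g(1.732051) = 1.732051
x_7 = g(1.732051) = 1.732051
x_8 = g(1.732051) = 1.732051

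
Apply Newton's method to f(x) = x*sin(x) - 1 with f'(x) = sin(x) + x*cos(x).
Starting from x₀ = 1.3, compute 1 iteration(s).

f(x) = x*sin(x) - 1
f'(x) = sin(x) + x*cos(x)
x₀ = 1.3

Newton-Raphson formula: x_{n+1} = x_n - f(x_n)/f'(x_n)

Iteration 1:
  f(1.300000) = 0.252626
  f'(1.300000) = 1.311307
  x_1 = 1.300000 - 0.252626/1.311307 = 1.107348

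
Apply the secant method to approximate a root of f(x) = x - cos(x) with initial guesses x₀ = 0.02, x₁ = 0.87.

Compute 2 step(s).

f(x) = x - cos(x)
x₀ = 0.02, x₁ = 0.87

Secant formula: x_{n+1} = x_n - f(x_n)(x_n - x_{n-1})/(f(x_n) - f(x_{n-1}))

Iteration 1:
  f(0.020000) = -0.979800
  f(0.870000) = 0.225173
  x_2 = 0.870000 - 0.225173×(0.870000 - 0.020000)/(0.225173 - (-0.979800))
       = 0.711160
Iteration 2:
  f(0.870000) = 0.225173
  f(0.711160) = -0.046444
  x_3 = 0.711160 - (-0.046444)×(0.711160 - 0.870000)/(-0.046444 - 0.225173)
       = 0.738321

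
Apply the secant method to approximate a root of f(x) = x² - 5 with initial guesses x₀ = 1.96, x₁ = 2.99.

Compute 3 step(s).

f(x) = x² - 5
x₀ = 1.96, x₁ = 2.99

Secant formula: x_{n+1} = x_n - f(x_n)(x_n - x_{n-1})/(f(x_n) - f(x_{n-1}))

Iteration 1:
  f(1.960000) = -1.158400
  f(2.990000) = 3.940100
  x_2 = 2.990000 - 3.940100×(2.990000 - 1.960000)/(3.940100 - (-1.158400))
       = 2.194020
Iteration 2:
  f(2.990000) = 3.940100
  f(2.194020) = -0.186275
  x_3 = 2.194020 - (-0.186275)×(2.194020 - 2.990000)/(-0.186275 - 3.940100)
       = 2.229953
Iteration 3:
  f(2.194020) = -0.186275
  f(2.229953) = -0.027310
  x_4 = 2.229953 - (-0.027310)×(2.229953 - 2.194020)/(-0.027310 - (-0.186275))
       = 2.236126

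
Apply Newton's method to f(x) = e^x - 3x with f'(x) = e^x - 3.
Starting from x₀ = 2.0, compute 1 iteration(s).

f(x) = e^x - 3x
f'(x) = e^x - 3
x₀ = 2.0

Newton-Raphson formula: x_{n+1} = x_n - f(x_n)/f'(x_n)

Iteration 1:
  f(2.000000) = 1.389056
  f'(2.000000) = 4.389056
  x_1 = 2.000000 - 1.389056/4.389056 = 1.683518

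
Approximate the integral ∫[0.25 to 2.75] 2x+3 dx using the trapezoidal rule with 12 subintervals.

f(x) = 2x+3
a = 0.25, b = 2.75, n = 12
h = (b - a)/n = 0.208333

Trapezoidal rule: (h/2)[f(x₀) + 2f(x₁) + 2f(x₂) + ... + f(xₙ)]

x_0 = 0.2500, f(x_0) = 3.500000, coefficient = 1
x_1 = 0.4583, f(x_1) = 3.916667, coefficient = 2
x_2 = 0.6667, f(x_2) = 4.333333, coefficient = 2
x_3 = 0.8750, f(x_3) = 4.750000, coefficient = 2
x_4 = 1.0833, f(x_4) = 5.166667, coefficient = 2
x_5 = 1.2917, f(x_5) = 5.583333, coefficient = 2
x_6 = 1.5000, f(x_6) = 6.000000, coefficient = 2
x_7 = 1.7083, f(x_7) = 6.416667, coefficient = 2
x_8 = 1.9167, f(x_8) = 6.833333, coefficient = 2
x_9 = 2.1250, f(x_9) = 7.250000, coefficient = 2
x_10 = 2.3333, f(x_10) = 7.666667, coefficient = 2
x_11 = 2.5417, f(x_11) = 8.083333, coefficient = 2
x_12 = 2.7500, f(x_12) = 8.500000, coefficient = 1

I ≈ (0.208333/2) × 144.000000 = 15.000000
Exact value: 15.000000
Error: 0.000000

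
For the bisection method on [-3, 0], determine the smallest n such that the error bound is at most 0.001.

We need (b-a)/2^n ≤ 0.001
(0 - (-3))/2^n ≤ 0.001
3/2^n ≤ 0.001
2^n ≥ 3000
n ≥ log₂(3000) = 11.55
n ≥ 12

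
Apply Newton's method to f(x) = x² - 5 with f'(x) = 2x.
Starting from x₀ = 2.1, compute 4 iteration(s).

f(x) = x² - 5
f'(x) = 2x
x₀ = 2.1

Newton-Raphson formula: x_{n+1} = x_n - f(x_n)/f'(x_n)

Iteration 1:
  f(2.100000) = -0.590000
  f'(2.100000) = 4.200000
  x_1 = 2.100000 - (-0.590000)/4.200000 = 2.240476
Iteration 2:
  f(2.240476) = 0.019734
  f'(2.240476) = 4.480952
  x_2 = 2.240476 - 0.019734/4.480952 = 2.236072
Iteration 3:
  f(2.236072) = 0.000019
  f'(2.236072) = 4.472145
  x_3 = 2.236072 - 0.000019/4.472145 = 2.236068
Iteration 4:
  f(2.236068) = 0.000000
  f'(2.236068) = 4.472136
  x_4 = 2.236068 - 0.000000/4.472136 = 2.236068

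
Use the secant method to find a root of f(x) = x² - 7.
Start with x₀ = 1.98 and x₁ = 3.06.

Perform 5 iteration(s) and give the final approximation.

f(x) = x² - 7
x₀ = 1.98, x₁ = 3.06

Secant formula: x_{n+1} = x_n - f(x_n)(x_n - x_{n-1})/(f(x_n) - f(x_{n-1}))

Iteration 1:
  f(1.980000) = -3.079600
  f(3.060000) = 2.363600
  x_2 = 3.060000 - 2.363600×(3.060000 - 1.980000)/(2.363600 - (-3.079600))
       = 2.591032
Iteration 2:
  f(3.060000) = 2.363600
  f(2.591032) = -0.286554
  x_3 = 2.591032 - (-0.286554)×(2.591032 - 3.060000)/(-0.286554 - 2.363600)
       = 2.641740
Iteration 3:
  f(2.591032) = -0.286554
  f(2.641740) = -0.021209
  x_4 = 2.641740 - (-0.021209)×(2.641740 - 2.591032)/(-0.021209 - (-0.286554))
       = 2.645793
Iteration 4:
  f(2.641740) = -0.021209
  f(2.645793) = 0.000222
  x_5 = 2.645793 - 0.000222×(2.645793 - 2.641740)/(0.000222 - (-0.021209))
       = 2.645751
Iteration 5:
  f(2.645793) = 0.000222
  f(2.645751) = 0.000000
  x_6 = 2.645751 - 0.000000×(2.645751 - 2.645793)/(0.000000 - 0.000222)
       = 2.645751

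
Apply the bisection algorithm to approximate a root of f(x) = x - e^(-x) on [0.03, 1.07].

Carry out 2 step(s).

f(x) = x - e^(-x)
Initial interval: [0.03, 1.07]

Iteration 1:
  c_1 = (0.030000 + 1.070000)/2 = 0.550000
  f(c_1) = f(0.550000) = -0.026950
  f(a) × f(c) ≥ 0, new interval: [0.550000, 1.070000]
Iteration 2:
  c_2 = (0.550000 + 1.070000)/2 = 0.810000
  f(c_2) = f(0.810000) = 0.365142
  f(a) × f(c) < 0, new interval: [0.550000, 0.810000]

After 2 iteration(s), the approximation is c_2 = 0.810000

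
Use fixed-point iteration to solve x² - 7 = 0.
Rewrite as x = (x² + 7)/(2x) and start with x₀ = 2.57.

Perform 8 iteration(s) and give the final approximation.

Equation: x² - 7 = 0
Fixed-point form: x = (x² + 7)/(2x)
x₀ = 2.57

x_1 = g(2.570000) = 2.646868
x_2 = g(2.646868) = 2.645752
x_3 = g(2.645752) = 2.645751
x_4 = g(2.645751) = 2.645751
x_5 = g(2.645751) = 2.645751
x_6 = g(2.645751) = 2.645751
x_7 = g(2.645751) = 2.645751
x_8 = g(2.645751) = 2.645751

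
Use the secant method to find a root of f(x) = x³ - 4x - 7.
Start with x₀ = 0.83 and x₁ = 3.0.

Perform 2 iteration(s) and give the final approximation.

f(x) = x³ - 4x - 7
x₀ = 0.83, x₁ = 3.0

Secant formula: x_{n+1} = x_n - f(x_n)(x_n - x_{n-1})/(f(x_n) - f(x_{n-1}))

Iteration 1:
  f(0.830000) = -9.748213
  f(3.000000) = 8.000000
  x_2 = 3.000000 - 8.000000×(3.000000 - 0.830000)/(8.000000 - (-9.748213))
       = 2.021873
Iteration 2:
  f(3.000000) = 8.000000
  f(2.021873) = -6.822132
  x_3 = 2.021873 - (-6.822132)×(2.021873 - 3.000000)/(-6.822132 - 8.000000)
       = 2.472072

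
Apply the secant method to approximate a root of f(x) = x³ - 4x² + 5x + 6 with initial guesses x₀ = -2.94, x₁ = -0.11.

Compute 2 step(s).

f(x) = x³ - 4x² + 5x + 6
x₀ = -2.94, x₁ = -0.11

Secant formula: x_{n+1} = x_n - f(x_n)(x_n - x_{n-1})/(f(x_n) - f(x_{n-1}))

Iteration 1:
  f(-2.940000) = -68.686584
  f(-0.110000) = 5.400269
  x_2 = -0.110000 - 5.400269×(-0.110000 - (-2.940000))/(5.400269 - (-68.686584))
       = -0.316282
Iteration 2:
  f(-0.110000) = 5.400269
  f(-0.316282) = 3.986816
  x_3 = -0.316282 - 3.986816×(-0.316282 - (-0.110000))/(3.986816 - 5.400269)
       = -0.898124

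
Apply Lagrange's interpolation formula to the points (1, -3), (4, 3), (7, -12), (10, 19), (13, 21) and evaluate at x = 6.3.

Lagrange interpolation formula:
P(x) = Σ yᵢ × Lᵢ(x)
where Lᵢ(x) = Π_{j≠i} (x - xⱼ)/(xᵢ - xⱼ)

L_0(6.3) = (6.3 - 4)/(1 - 4) × (6.3 - 7)/(1 - 7) × (6.3 - 10)/(1 - 10) × (6.3 - 13)/(1 - 13) = -0.020531
L_1(6.3) = (6.3 - 1)/(4 - 1) × (6.3 - 7)/(4 - 7) × (6.3 - 10)/(4 - 10) × (6.3 - 13)/(4 - 13) = 0.189241
L_2(6.3) = (6.3 - 1)/(7 - 1) × (6.3 - 4)/(7 - 4) × (6.3 - 10)/(7 - 10) × (6.3 - 13)/(7 - 13) = 0.932685
L_3(6.3) = (6.3 - 1)/(10 - 1) × (6.3 - 4)/(10 - 4) × (6.3 - 7)/(10 - 7) × (6.3 - 13)/(10 - 13) = -0.117636
L_4(6.3) = (6.3 - 1)/(13 - 1) × (6.3 - 4)/(13 - 4) × (6.3 - 7)/(13 - 7) × (6.3 - 10)/(13 - 10) = 0.016241

P(6.3) = (-3)×L_0(6.3) + 3×L_1(6.3) + (-12)×L_2(6.3) + 19×L_3(6.3) + 21×L_4(6.3)
P(6.3) = -12.456939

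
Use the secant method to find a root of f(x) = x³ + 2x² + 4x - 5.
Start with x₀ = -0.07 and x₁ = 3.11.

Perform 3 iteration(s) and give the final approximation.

f(x) = x³ + 2x² + 4x - 5
x₀ = -0.07, x₁ = 3.11

Secant formula: x_{n+1} = x_n - f(x_n)(x_n - x_{n-1})/(f(x_n) - f(x_{n-1}))

Iteration 1:
  f(-0.070000) = -5.270543
  f(3.110000) = 56.864431
  x_2 = 3.110000 - 56.864431×(3.110000 - (-0.070000))/(56.864431 - (-5.270543))
       = 0.199741
Iteration 2:
  f(3.110000) = 56.864431
  f(0.199741) = -4.113276
  x_3 = 0.199741 - (-4.113276)×(0.199741 - 3.110000)/(-4.113276 - 56.864431)
       = 0.396053
Iteration 3:
  f(0.199741) = -4.113276
  f(0.396053) = -3.039946
  x_4 = 0.396053 - (-3.039946)×(0.396053 - 0.199741)/(-3.039946 - (-4.113276))
       = 0.952061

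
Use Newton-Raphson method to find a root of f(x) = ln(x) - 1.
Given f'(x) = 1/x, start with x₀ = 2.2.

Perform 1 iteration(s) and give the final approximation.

f(x) = ln(x) - 1
f'(x) = 1/x
x₀ = 2.2

Newton-Raphson formula: x_{n+1} = x_n - f(x_n)/f'(x_n)

Iteration 1:
  f(2.200000) = -0.211543
  f'(2.200000) = 0.454545
  x_1 = 2.200000 - (-0.211543)/0.454545 = 2.665394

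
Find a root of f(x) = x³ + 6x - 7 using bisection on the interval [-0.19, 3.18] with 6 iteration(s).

f(x) = x³ + 6x - 7
Initial interval: [-0.19, 3.18]

Iteration 1:
  c_1 = (-0.190000 + 3.180000)/2 = 1.495000
  f(c_1) = f(1.495000) = 5.311362
  f(a) × f(c) < 0, new interval: [-0.190000, 1.495000]
Iteration 2:
  c_2 = (-0.190000 + 1.495000)/2 = 0.652500
  f(c_2) = f(0.652500) = -2.807194
  f(a) × f(c) ≥ 0, new interval: [0.652500, 1.495000]
Iteration 3:
  c_3 = (0.652500 + 1.495000)/2 = 1.073750
  f(c_3) = f(1.073750) = 0.680468
  f(a) × f(c) < 0, new interval: [0.652500, 1.073750]
Iteration 4:
  c_4 = (0.652500 + 1.073750)/2 = 0.863125
  f(c_4) = f(0.863125) = -1.178235
  f(a) × f(c) ≥ 0, new interval: [0.863125, 1.073750]
Iteration 5:
  c_5 = (0.863125 + 1.073750)/2 = 0.968438
  f(c_5) = f(0.968438) = -0.281105
  f(a) × f(c) ≥ 0, new interval: [0.968438, 1.073750]
Iteration 6:
  c_6 = (0.968438 + 1.073750)/2 = 1.021094
  f(c_6) = f(1.021094) = 0.191188
  f(a) × f(c) < 0, new interval: [0.968438, 1.021094]

After 6 iteration(s), the approximation is c_6 = 1.021094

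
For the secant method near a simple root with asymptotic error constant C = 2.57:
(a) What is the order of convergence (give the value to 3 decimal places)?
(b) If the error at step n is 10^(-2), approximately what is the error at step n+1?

(a) Secant method has superlinear convergence with order φ = (1+√5)/2 ≈ 1.618.
    This means |e_{n+1}| ≈ C|e_n|^1.618.

(b) With |e_n| = 10^(-2) and C = 2.57:
    |e_{n+1}| ≈ 2.57 × (10^(-2))^1.618 = 2.57 × 10^(-3.24)

(a) ≈ 1.618 (golden ratio); (b) |e_{n+1}| ≈ 1.492e-03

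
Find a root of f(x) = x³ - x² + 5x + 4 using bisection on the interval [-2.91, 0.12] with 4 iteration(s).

f(x) = x³ - x² + 5x + 4
Initial interval: [-2.91, 0.12]

Iteration 1:
  c_1 = (-2.910000 + 0.120000)/2 = -1.395000
  f(c_1) = f(-1.395000) = -7.635730
  f(a) × f(c) ≥ 0, new interval: [-1.395000, 0.120000]
Iteration 2:
  c_2 = (-1.395000 + 0.120000)/2 = -0.637500
  f(c_2) = f(-0.637500) = 0.147010
  f(a) × f(c) < 0, new interval: [-1.395000, -0.637500]
Iteration 3:
  c_3 = (-1.395000 + (-0.637500))/2 = -1.016250
  f(c_3) = f(-1.016250) = -3.163561
  f(a) × f(c) ≥ 0, new interval: [-1.016250, -0.637500]
Iteration 4:
  c_4 = (-1.016250 + (-0.637500))/2 = -0.826875
  f(c_4) = f(-0.826875) = -1.383450
  f(a) × f(c) ≥ 0, new interval: [-0.826875, -0.637500]

After 4 iteration(s), the approximation is c_4 = -0.826875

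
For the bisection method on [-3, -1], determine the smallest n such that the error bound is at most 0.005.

We need (b-a)/2^n ≤ 0.005
(-1 - (-3))/2^n ≤ 0.005
2/2^n ≤ 0.005
2^n ≥ 400
n ≥ log₂(400) = 8.64
n ≥ 9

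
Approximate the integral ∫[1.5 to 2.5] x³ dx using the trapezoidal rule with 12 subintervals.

f(x) = x³
a = 1.5, b = 2.5, n = 12
h = (b - a)/n = 0.083333

Trapezoidal rule: (h/2)[f(x₀) + 2f(x₁) + 2f(x₂) + ... + f(xₙ)]

x_0 = 1.5000, f(x_0) = 3.375000, coefficient = 1
x_1 = 1.5833, f(x_1) = 3.969329, coefficient = 2
x_2 = 1.6667, f(x_2) = 4.629630, coefficient = 2
x_3 = 1.7500, f(x_3) = 5.359375, coefficient = 2
x_4 = 1.8333, f(x_4) = 6.162037, coefficient = 2
x_5 = 1.9167, f(x_5) = 7.041088, coefficient = 2
x_6 = 2.0000, f(x_6) = 8.000000, coefficient = 2
x_7 = 2.0833, f(x_7) = 9.042245, coefficient = 2
x_8 = 2.1667, f(x_8) = 10.171296, coefficient = 2
x_9 = 2.2500, f(x_9) = 11.390625, coefficient = 2
x_10 = 2.3333, f(x_10) = 12.703704, coefficient = 2
x_11 = 2.4167, f(x_11) = 14.114005, coefficient = 2
x_12 = 2.5000, f(x_12) = 15.625000, coefficient = 1

I ≈ (0.083333/2) × 204.166667 = 8.506944
Exact value: 8.500000
Error: 0.006944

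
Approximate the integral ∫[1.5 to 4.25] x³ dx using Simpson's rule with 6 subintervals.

f(x) = x³
a = 1.5, b = 4.25, n = 6
h = (b - a)/n = 0.458333

Simpson's rule: (h/3)[f(x₀) + 4f(x₁) + 2f(x₂) + ... + f(xₙ)]

x_0 = 1.5000, f(x_0) = 3.375000, coefficient = 1
x_1 = 1.9583, f(x_1) = 7.510344, coefficient = 4
x_2 = 2.4167, f(x_2) = 14.114005, coefficient = 2
x_3 = 2.8750, f(x_3) = 23.763672, coefficient = 4
x_4 = 3.3333, f(x_4) = 37.037037, coefficient = 2
x_5 = 3.7917, f(x_5) = 54.511791, coefficient = 4
x_6 = 4.2500, f(x_6) = 76.765625, coefficient = 1

I ≈ (0.458333/3) × 525.585938 = 80.297852
Exact value: 80.297852
Error: 0.000000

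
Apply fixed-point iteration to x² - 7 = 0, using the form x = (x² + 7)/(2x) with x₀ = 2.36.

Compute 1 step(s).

Equation: x² - 7 = 0
Fixed-point form: x = (x² + 7)/(2x)
x₀ = 2.36

x_1 = g(2.360000) = 2.663051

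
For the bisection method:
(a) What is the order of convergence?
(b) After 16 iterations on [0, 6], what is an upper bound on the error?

(a) Bisection has linear (order 1) convergence; the error is halved each step.

(b) Error bound = (b-a)/2^n = (6 - 0)/2^{16}
    = 6/2^{16}

(a) 1 (linear); (b) error ≤ 9.16e-05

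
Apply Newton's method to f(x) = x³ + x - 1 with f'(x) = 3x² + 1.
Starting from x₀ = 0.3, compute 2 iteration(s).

f(x) = x³ + x - 1
f'(x) = 3x² + 1
x₀ = 0.3

Newton-Raphson formula: x_{n+1} = x_n - f(x_n)/f'(x_n)

Iteration 1:
  f(0.300000) = -0.673000
  f'(0.300000) = 1.270000
  x_1 = 0.300000 - (-0.673000)/1.270000 = 0.829921
Iteration 2:
  f(0.829921) = 0.401546
  f'(0.829921) = 3.066308
  x_2 = 0.829921 - 0.401546/3.066308 = 0.698967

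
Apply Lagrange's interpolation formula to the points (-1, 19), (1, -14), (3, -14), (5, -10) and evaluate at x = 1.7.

Lagrange interpolation formula:
P(x) = Σ yᵢ × Lᵢ(x)
where Lᵢ(x) = Π_{j≠i} (x - xⱼ)/(xᵢ - xⱼ)

L_0(1.7) = (1.7 - 1)/(-1 - 1) × (1.7 - 3)/(-1 - 3) × (1.7 - 5)/(-1 - 5) = -0.062562
L_1(1.7) = (1.7 - (-1))/(1 - (-1)) × (1.7 - 3)/(1 - 3) × (1.7 - 5)/(1 - 5) = 0.723938
L_2(1.7) = (1.7 - (-1))/(3 - (-1)) × (1.7 - 1)/(3 - 1) × (1.7 - 5)/(3 - 5) = 0.389812
L_3(1.7) = (1.7 - (-1))/(5 - (-1)) × (1.7 - 1)/(5 - 1) × (1.7 - 3)/(5 - 3) = -0.051188

P(1.7) = 19×L_0(1.7) + (-14)×L_1(1.7) + (-14)×L_2(1.7) + (-10)×L_3(1.7)
P(1.7) = -16.269313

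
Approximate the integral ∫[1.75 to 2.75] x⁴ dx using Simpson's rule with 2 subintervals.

f(x) = x⁴
a = 1.75, b = 2.75, n = 2
h = (b - a)/n = 0.500000

Simpson's rule: (h/3)[f(x₀) + 4f(x₁) + 2f(x₂) + ... + f(xₙ)]

x_0 = 1.7500, f(x_0) = 9.378906, coefficient = 1
x_1 = 2.2500, f(x_1) = 25.628906, coefficient = 4
x_2 = 2.7500, f(x_2) = 57.191406, coefficient = 1

I ≈ (0.500000/3) × 169.085938 = 28.180990
Exact value: 28.172656
Error: 0.008333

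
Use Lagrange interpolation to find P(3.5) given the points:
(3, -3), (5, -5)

Lagrange interpolation formula:
P(x) = Σ yᵢ × Lᵢ(x)
where Lᵢ(x) = Π_{j≠i} (x - xⱼ)/(xᵢ - xⱼ)

L_0(3.5) = (3.5 - 5)/(3 - 5) = 0.750000
L_1(3.5) = (3.5 - 3)/(5 - 3) = 0.250000

P(3.5) = (-3)×L_0(3.5) + (-5)×L_1(3.5)
P(3.5) = -3.500000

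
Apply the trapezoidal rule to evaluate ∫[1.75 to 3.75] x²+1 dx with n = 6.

f(x) = x²+1
a = 1.75, b = 3.75, n = 6
h = (b - a)/n = 0.333333

Trapezoidal rule: (h/2)[f(x₀) + 2f(x₁) + 2f(x₂) + ... + f(xₙ)]

x_0 = 1.7500, f(x_0) = 4.062500, coefficient = 1
x_1 = 2.0833, f(x_1) = 5.340278, coefficient = 2
x_2 = 2.4167, f(x_2) = 6.840278, coefficient = 2
x_3 = 2.7500, f(x_3) = 8.562500, coefficient = 2
x_4 = 3.0833, f(x_4) = 10.506944, coefficient = 2
x_5 = 3.4167, f(x_5) = 12.673611, coefficient = 2
x_6 = 3.7500, f(x_6) = 15.062500, coefficient = 1

I ≈ (0.333333/2) × 106.972222 = 17.828704
Exact value: 17.791667
Error: 0.037037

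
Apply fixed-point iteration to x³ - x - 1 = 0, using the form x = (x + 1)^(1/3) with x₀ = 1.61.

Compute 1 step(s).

Equation: x³ - x - 1 = 0
Fixed-point form: x = (x + 1)^(1/3)
x₀ = 1.61

x_1 = g(1.610000) = 1.376830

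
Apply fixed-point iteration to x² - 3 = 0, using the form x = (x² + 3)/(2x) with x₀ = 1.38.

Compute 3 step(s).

Equation: x² - 3 = 0
Fixed-point form: x = (x² + 3)/(2x)
x₀ = 1.38

x_1 = g(1.380000) = 1.776957
x_2 = g(1.776957) = 1.732618
x_3 = g(1.732618) = 1.732051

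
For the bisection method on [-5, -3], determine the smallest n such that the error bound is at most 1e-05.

We need (b-a)/2^n ≤ 1e-05
(-3 - (-5))/2^n ≤ 1e-05
2/2^n ≤ 1e-05
2^n ≥ 200000
n ≥ log₂(200000) = 17.61
n ≥ 18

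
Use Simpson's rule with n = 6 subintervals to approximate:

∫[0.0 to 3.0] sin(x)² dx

f(x) = sin(x)²
a = 0.0, b = 3.0, n = 6
h = (b - a)/n = 0.500000

Simpson's rule: (h/3)[f(x₀) + 4f(x₁) + 2f(x₂) + ... + f(xₙ)]

x_0 = 0.0000, f(x_0) = 0.000000, coefficient = 1
x_1 = 0.5000, f(x_1) = 0.229849, coefficient = 4
x_2 = 1.0000, f(x_2) = 0.708073, coefficient = 2
x_3 = 1.5000, f(x_3) = 0.994996, coefficient = 4
x_4 = 2.0000, f(x_4) = 0.826822, coefficient = 2
x_5 = 2.5000, f(x_5) = 0.358169, coefficient = 4
x_6 = 3.0000, f(x_6) = 0.019915, coefficient = 1

I ≈ (0.500000/3) × 9.421761 = 1.570294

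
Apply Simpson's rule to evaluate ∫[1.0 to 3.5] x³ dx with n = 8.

f(x) = x³
a = 1.0, b = 3.5, n = 8
h = (b - a)/n = 0.312500

Simpson's rule: (h/3)[f(x₀) + 4f(x₁) + 2f(x₂) + ... + f(xₙ)]

x_0 = 1.0000, f(x_0) = 1.000000, coefficient = 1
x_1 = 1.3125, f(x_1) = 2.260986, coefficient = 4
x_2 = 1.6250, f(x_2) = 4.291016, coefficient = 2
x_3 = 1.9375, f(x_3) = 7.273193, coefficient = 4
x_4 = 2.2500, f(x_4) = 11.390625, coefficient = 2
x_5 = 2.5625, f(x_5) = 16.826416, coefficient = 4
x_6 = 2.8750, f(x_6) = 23.763672, coefficient = 2
x_7 = 3.1875, f(x_7) = 32.385498, coefficient = 4
x_8 = 3.5000, f(x_8) = 42.875000, coefficient = 1

I ≈ (0.312500/3) × 357.750000 = 37.265625
Exact value: 37.265625
Error: 0.000000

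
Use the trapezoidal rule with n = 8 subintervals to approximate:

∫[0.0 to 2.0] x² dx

f(x) = x²
a = 0.0, b = 2.0, n = 8
h = (b - a)/n = 0.250000

Trapezoidal rule: (h/2)[f(x₀) + 2f(x₁) + 2f(x₂) + ... + f(xₙ)]

x_0 = 0.0000, f(x_0) = 0.000000, coefficient = 1
x_1 = 0.2500, f(x_1) = 0.062500, coefficient = 2
x_2 = 0.5000, f(x_2) = 0.250000, coefficient = 2
x_3 = 0.7500, f(x_3) = 0.562500, coefficient = 2
x_4 = 1.0000, f(x_4) = 1.000000, coefficient = 2
x_5 = 1.2500, f(x_5) = 1.562500, coefficient = 2
x_6 = 1.5000, f(x_6) = 2.250000, coefficient = 2
x_7 = 1.7500, f(x_7) = 3.062500, coefficient = 2
x_8 = 2.0000, f(x_8) = 4.000000, coefficient = 1

I ≈ (0.250000/2) × 21.500000 = 2.687500
Exact value: 2.666667
Error: 0.020833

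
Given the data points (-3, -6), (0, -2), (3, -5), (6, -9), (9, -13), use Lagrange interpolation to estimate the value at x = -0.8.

Lagrange interpolation formula:
P(x) = Σ yᵢ × Lᵢ(x)
where Lᵢ(x) = Π_{j≠i} (x - xⱼ)/(xᵢ - xⱼ)

L_0(-0.8) = (-0.8 - 0)/(-3 - 0) × (-0.8 - 3)/(-3 - 3) × (-0.8 - 6)/(-3 - 6) × (-0.8 - 9)/(-3 - 9) = 0.104211
L_1(-0.8) = (-0.8 - (-3))/(0 - (-3)) × (-0.8 - 3)/(0 - 3) × (-0.8 - 6)/(0 - 6) × (-0.8 - 9)/(0 - 9) = 1.146318
L_2(-0.8) = (-0.8 - (-3))/(3 - (-3)) × (-0.8 - 0)/(3 - 0) × (-0.8 - 6)/(3 - 6) × (-0.8 - 9)/(3 - 9) = -0.361995
L_3(-0.8) = (-0.8 - (-3))/(6 - (-3)) × (-0.8 - 0)/(6 - 0) × (-0.8 - 3)/(6 - 3) × (-0.8 - 9)/(6 - 9) = 0.134861
L_4(-0.8) = (-0.8 - (-3))/(9 - (-3)) × (-0.8 - 0)/(9 - 0) × (-0.8 - 3)/(9 - 3) × (-0.8 - 6)/(9 - 6) = -0.023394

P(-0.8) = (-6)×L_0(-0.8) + (-2)×L_1(-0.8) + (-5)×L_2(-0.8) + (-9)×L_3(-0.8) + (-13)×L_4(-0.8)
P(-0.8) = -2.017547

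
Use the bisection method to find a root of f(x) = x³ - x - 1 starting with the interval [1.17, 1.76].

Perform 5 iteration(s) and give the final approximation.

f(x) = x³ - x - 1
Initial interval: [1.17, 1.76]

Iteration 1:
  c_1 = (1.170000 + 1.760000)/2 = 1.465000
  f(c_1) = f(1.465000) = 0.679220
  f(a) × f(c) < 0, new interval: [1.170000, 1.465000]
Iteration 2:
  c_2 = (1.170000 + 1.465000)/2 = 1.317500
  f(c_2) = f(1.317500) = -0.030575
  f(a) × f(c) ≥ 0, new interval: [1.317500, 1.465000]
Iteration 3:
  c_3 = (1.317500 + 1.465000)/2 = 1.391250
  f(c_3) = f(1.391250) = 0.301621
  f(a) × f(c) < 0, new interval: [1.317500, 1.391250]
Iteration 4:
  c_4 = (1.317500 + 1.391250)/2 = 1.354375
  f(c_4) = f(1.354375) = 0.129998
  f(a) × f(c) < 0, new interval: [1.317500, 1.354375]
Iteration 5:
  c_5 = (1.317500 + 1.354375)/2 = 1.335938
  f(c_5) = f(1.335938) = 0.048349
  f(a) × f(c) < 0, new interval: [1.317500, 1.335938]

After 5 iteration(s), the approximation is c_5 = 1.335938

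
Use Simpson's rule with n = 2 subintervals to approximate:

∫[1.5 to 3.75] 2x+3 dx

f(x) = 2x+3
a = 1.5, b = 3.75, n = 2
h = (b - a)/n = 1.125000

Simpson's rule: (h/3)[f(x₀) + 4f(x₁) + 2f(x₂) + ... + f(xₙ)]

x_0 = 1.5000, f(x_0) = 6.000000, coefficient = 1
x_1 = 2.6250, f(x_1) = 8.250000, coefficient = 4
x_2 = 3.7500, f(x_2) = 10.500000, coefficient = 1

I ≈ (1.125000/3) × 49.500000 = 18.562500
Exact value: 18.562500
Error: 0.000000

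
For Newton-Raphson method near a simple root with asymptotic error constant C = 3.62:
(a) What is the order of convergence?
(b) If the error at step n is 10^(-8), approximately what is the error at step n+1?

(a) Newton-Raphson has quadratic (order 2) convergence near simple roots.
    This means |e_{n+1}| ≈ C|e_n|².

(b) With |e_n| = 10^(-8) and C = 3.62:
    |e_{n+1}| ≈ 3.62 × (10^(-8))² = 3.62 × 10^(-16)

(a) 2 (quadratic); (b) |e_{n+1}| ≈ 3.620e-16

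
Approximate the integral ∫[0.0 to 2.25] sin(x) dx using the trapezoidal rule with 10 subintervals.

f(x) = sin(x)
a = 0.0, b = 2.25, n = 10
h = (b - a)/n = 0.225000

Trapezoidal rule: (h/2)[f(x₀) + 2f(x₁) + 2f(x₂) + ... + f(xₙ)]

x_0 = 0.0000, f(x_0) = 0.000000, coefficient = 1
x_1 = 0.2250, f(x_1) = 0.223106, coefficient = 2
x_2 = 0.4500, f(x_2) = 0.434966, coefficient = 2
x_3 = 0.6750, f(x_3) = 0.624897, coefficient = 2
x_4 = 0.9000, f(x_4) = 0.783327, coefficient = 2
x_5 = 1.1250, f(x_5) = 0.902268, coefficient = 2
x_6 = 1.3500, f(x_6) = 0.975723, coefficient = 2
x_7 = 1.5750, f(x_7) = 0.999991, coefficient = 2
x_8 = 1.8000, f(x_8) = 0.973848, coefficient = 2
x_9 = 2.0250, f(x_9) = 0.898611, coefficient = 2
x_10 = 2.2500, f(x_10) = 0.778073, coefficient = 1

I ≈ (0.225000/2) × 14.411546 = 1.621299
Exact value: 1.628174
Error: 0.006875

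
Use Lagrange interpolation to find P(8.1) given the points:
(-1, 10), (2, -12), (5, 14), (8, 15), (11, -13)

Lagrange interpolation formula:
P(x) = Σ yᵢ × Lᵢ(x)
where Lᵢ(x) = Π_{j≠i} (x - xⱼ)/(xᵢ - xⱼ)

L_0(8.1) = (8.1 - 2)/(-1 - 2) × (8.1 - 5)/(-1 - 5) × (8.1 - 8)/(-1 - 8) × (8.1 - 11)/(-1 - 11) = -0.002821
L_1(8.1) = (8.1 - (-1))/(2 - (-1)) × (8.1 - 5)/(2 - 5) × (8.1 - 8)/(2 - 8) × (8.1 - 11)/(2 - 11) = 0.016833
L_2(8.1) = (8.1 - (-1))/(5 - (-1)) × (8.1 - 2)/(5 - 2) × (8.1 - 8)/(5 - 8) × (8.1 - 11)/(5 - 11) = -0.049685
L_3(8.1) = (8.1 - (-1))/(8 - (-1)) × (8.1 - 2)/(8 - 2) × (8.1 - 5)/(8 - 5) × (8.1 - 11)/(8 - 11) = 1.026821
L_4(8.1) = (8.1 - (-1))/(11 - (-1)) × (8.1 - 2)/(11 - 2) × (8.1 - 5)/(11 - 5) × (8.1 - 8)/(11 - 8) = 0.008852

P(8.1) = 10×L_0(8.1) + (-12)×L_1(8.1) + 14×L_2(8.1) + 15×L_3(8.1) + (-13)×L_4(8.1)
P(8.1) = 14.361442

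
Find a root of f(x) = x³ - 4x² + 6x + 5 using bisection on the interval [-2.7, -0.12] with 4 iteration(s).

f(x) = x³ - 4x² + 6x + 5
Initial interval: [-2.7, -0.12]

Iteration 1:
  c_1 = (-2.700000 + (-0.120000))/2 = -1.410000
  f(c_1) = f(-1.410000) = -14.215621
  f(a) × f(c) ≥ 0, new interval: [-1.410000, -0.120000]
Iteration 2:
  c_2 = (-1.410000 + (-0.120000))/2 = -0.765000
  f(c_2) = f(-0.765000) = -2.378597
  f(a) × f(c) ≥ 0, new interval: [-0.765000, -0.120000]
Iteration 3:
  c_3 = (-0.765000 + (-0.120000))/2 = -0.442500
  f(c_3) = f(-0.442500) = 1.475131
  f(a) × f(c) < 0, new interval: [-0.765000, -0.442500]
Iteration 4:
  c_4 = (-0.765000 + (-0.442500))/2 = -0.603750
  f(c_4) = f(-0.603750) = -0.300632
  f(a) × f(c) ≥ 0, new interval: [-0.603750, -0.442500]

After 4 iteration(s), the approximation is c_4 = -0.603750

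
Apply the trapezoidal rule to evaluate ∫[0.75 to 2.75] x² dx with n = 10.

f(x) = x²
a = 0.75, b = 2.75, n = 10
h = (b - a)/n = 0.200000

Trapezoidal rule: (h/2)[f(x₀) + 2f(x₁) + 2f(x₂) + ... + f(xₙ)]

x_0 = 0.7500, f(x_0) = 0.562500, coefficient = 1
x_1 = 0.9500, f(x_1) = 0.902500, coefficient = 2
x_2 = 1.1500, f(x_2) = 1.322500, coefficient = 2
x_3 = 1.3500, f(x_3) = 1.822500, coefficient = 2
x_4 = 1.5500, f(x_4) = 2.402500, coefficient = 2
x_5 = 1.7500, f(x_5) = 3.062500, coefficient = 2
x_6 = 1.9500, f(x_6) = 3.802500, coefficient = 2
x_7 = 2.1500, f(x_7) = 4.622500, coefficient = 2
x_8 = 2.3500, f(x_8) = 5.522500, coefficient = 2
x_9 = 2.5500, f(x_9) = 6.502500, coefficient = 2
x_10 = 2.7500, f(x_10) = 7.562500, coefficient = 1

I ≈ (0.200000/2) × 68.050000 = 6.805000
Exact value: 6.791667
Error: 0.013333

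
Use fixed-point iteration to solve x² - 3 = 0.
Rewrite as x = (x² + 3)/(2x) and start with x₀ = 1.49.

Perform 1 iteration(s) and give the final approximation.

Equation: x² - 3 = 0
Fixed-point form: x = (x² + 3)/(2x)
x₀ = 1.49

x_1 = g(1.490000) = 1.751711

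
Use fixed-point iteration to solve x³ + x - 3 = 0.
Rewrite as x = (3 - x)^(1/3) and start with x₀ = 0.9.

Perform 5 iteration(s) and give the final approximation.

Equation: x³ + x - 3 = 0
Fixed-point form: x = (3 - x)^(1/3)
x₀ = 0.9

x_1 = g(0.900000) = 1.280579
x_2 = g(1.280579) = 1.198011
x_3 = g(1.198011) = 1.216888
x_4 = g(1.216888) = 1.212624
x_5 = g(1.212624) = 1.213590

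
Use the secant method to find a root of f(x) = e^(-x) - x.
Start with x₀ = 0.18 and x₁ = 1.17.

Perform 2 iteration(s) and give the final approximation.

f(x) = e^(-x) - x
x₀ = 0.18, x₁ = 1.17

Secant formula: x_{n+1} = x_n - f(x_n)(x_n - x_{n-1})/(f(x_n) - f(x_{n-1}))

Iteration 1:
  f(0.180000) = 0.655270
  f(1.170000) = -0.859633
  x_2 = 1.170000 - (-0.859633)×(1.170000 - 0.180000)/(-0.859633 - 0.655270)
       = 0.608224
Iteration 2:
  f(1.170000) = -0.859633
  f(0.608224) = -0.063907
  x_3 = 0.608224 - (-0.063907)×(0.608224 - 1.170000)/(-0.063907 - (-0.859633))
       = 0.563106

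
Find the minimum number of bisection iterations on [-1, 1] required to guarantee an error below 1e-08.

We need (b-a)/2^n ≤ 1e-08
(1 - (-1))/2^n ≤ 1e-08
2/2^n ≤ 1e-08
2^n ≥ 200000000
n ≥ log₂(200000000) = 27.58
n ≥ 28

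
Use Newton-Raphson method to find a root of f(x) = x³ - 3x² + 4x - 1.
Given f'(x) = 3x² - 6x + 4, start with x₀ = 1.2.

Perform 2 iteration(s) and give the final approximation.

f(x) = x³ - 3x² + 4x - 1
f'(x) = 3x² - 6x + 4
x₀ = 1.2

Newton-Raphson formula: x_{n+1} = x_n - f(x_n)/f'(x_n)

Iteration 1:
  f(1.200000) = 1.208000
  f'(1.200000) = 1.120000
  x_1 = 1.200000 - 1.208000/1.120000 = 0.121429
Iteration 2:
  f(0.121429) = -0.556730
  f'(0.121429) = 3.315663
  x_2 = 0.121429 - (-0.556730)/3.315663 = 0.289338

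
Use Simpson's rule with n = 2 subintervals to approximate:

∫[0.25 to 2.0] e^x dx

f(x) = e^x
a = 0.25, b = 2.0, n = 2
h = (b - a)/n = 0.875000

Simpson's rule: (h/3)[f(x₀) + 4f(x₁) + 2f(x₂) + ... + f(xₙ)]

x_0 = 0.2500, f(x_0) = 1.284025, coefficient = 1
x_1 = 1.1250, f(x_1) = 3.080217, coefficient = 4
x_2 = 2.0000, f(x_2) = 7.389056, coefficient = 1

I ≈ (0.875000/3) × 20.993949 = 6.123235
Exact value: 6.105031
Error: 0.018204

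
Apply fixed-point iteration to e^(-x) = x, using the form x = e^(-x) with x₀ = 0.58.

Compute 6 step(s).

Equation: e^(-x) = x
Fixed-point form: x = e^(-x)
x₀ = 0.58

x_1 = g(0.580000) = 0.559898
x_2 = g(0.559898) = 0.571267
x_3 = g(0.571267) = 0.564809
x_4 = g(0.564809) = 0.568469
x_5 = g(0.568469) = 0.566392
x_6 = g(0.566392) = 0.567569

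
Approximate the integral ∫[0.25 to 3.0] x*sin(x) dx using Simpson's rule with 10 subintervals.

f(x) = x*sin(x)
a = 0.25, b = 3.0, n = 10
h = (b - a)/n = 0.275000

Simpson's rule: (h/3)[f(x₀) + 4f(x₁) + 2f(x₂) + ... + f(xₙ)]

x_0 = 0.2500, f(x_0) = 0.061851, coefficient = 1
x_1 = 0.5250, f(x_1) = 0.263137, coefficient = 4
x_2 = 0.8000, f(x_2) = 0.573885, coefficient = 2
x_3 = 1.0750, f(x_3) = 0.945559, coefficient = 4
x_4 = 1.3500, f(x_4) = 1.317227, coefficient = 2
x_5 = 1.6250, f(x_5) = 1.622613, coefficient = 4
x_6 = 1.9000, f(x_6) = 1.797970, coefficient = 2
x_7 = 2.1750, f(x_7) = 1.789927, coefficient = 4
x_8 = 2.4500, f(x_8) = 1.562524, coefficient = 2
x_9 = 2.7250, f(x_9) = 1.102663, coefficient = 4
x_10 = 3.0000, f(x_10) = 0.423360, coefficient = 1

I ≈ (0.275000/3) × 33.884017 = 3.106035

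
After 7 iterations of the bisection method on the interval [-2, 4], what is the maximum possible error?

Bisection error bound: |error| ≤ (b-a)/2^n
|error| ≤ (4 - (-2))/2^7 = 6/2^7
|error| ≤ 0.0468750000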